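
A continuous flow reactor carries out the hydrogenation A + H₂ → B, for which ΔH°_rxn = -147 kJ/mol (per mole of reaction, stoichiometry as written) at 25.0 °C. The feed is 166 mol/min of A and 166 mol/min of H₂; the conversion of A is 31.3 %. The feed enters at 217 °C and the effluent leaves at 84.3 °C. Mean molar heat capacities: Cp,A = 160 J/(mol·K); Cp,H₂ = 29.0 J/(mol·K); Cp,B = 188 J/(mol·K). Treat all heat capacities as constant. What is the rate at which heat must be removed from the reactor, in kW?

Extent of reaction ξ = 0.313 × 166 = 51.958 mol/min
Reaction term: ξ·ΔH°_rxn = 51.958 × -147 = -7637.8 kJ/min
Sensible, feed 217→25 °C: -6023.8 kJ/min
Outlet flows (mol/min): A 114.04, H₂ 114.04, B 51.958
Sensible, products 25→84.3 °C: 1857.4 kJ/min
Q = ΔH = -11804 kJ/min = -196.74 kW
Heat removed = 196.74 kW

Q_out = 197 kW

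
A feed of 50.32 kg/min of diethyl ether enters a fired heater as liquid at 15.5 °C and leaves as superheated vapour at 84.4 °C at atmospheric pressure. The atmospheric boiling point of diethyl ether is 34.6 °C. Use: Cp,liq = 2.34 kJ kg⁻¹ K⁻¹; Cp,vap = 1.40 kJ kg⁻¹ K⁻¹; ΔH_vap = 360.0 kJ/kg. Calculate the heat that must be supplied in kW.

Q = 398 kW

liquid 15.5→34.6 °C: 44.694 kJ/kg
vaporisation at 34.6 °C: 360 kJ/kg
vapour 34.6→84.4 °C: 69.72 kJ/kg
Δh = 44.694 + 360 + 69.72 = 474.41 kJ/kg
Q = ṁ·Δh = 50.32 kg/min × 474.41 kJ/kg = 23873 kJ/min
|Q| = 397.88 kW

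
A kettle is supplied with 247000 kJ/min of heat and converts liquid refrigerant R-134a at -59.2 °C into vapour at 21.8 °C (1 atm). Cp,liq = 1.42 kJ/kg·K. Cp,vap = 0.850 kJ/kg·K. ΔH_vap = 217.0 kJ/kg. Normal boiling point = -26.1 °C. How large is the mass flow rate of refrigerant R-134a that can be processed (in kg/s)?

Δh = 1.42×(-26.1−-59.2) + 217.0 + 0.850×(21.8−-26.1) = 304.72 kJ/kg
Q = 247000 kJ/min = 4116.7 kJ/s = 4116.7 kJ/s
ṁ = Q/Δh = 4116.7 / 304.72 = 13.51 kg/s

ṁ = 13.5 kg/s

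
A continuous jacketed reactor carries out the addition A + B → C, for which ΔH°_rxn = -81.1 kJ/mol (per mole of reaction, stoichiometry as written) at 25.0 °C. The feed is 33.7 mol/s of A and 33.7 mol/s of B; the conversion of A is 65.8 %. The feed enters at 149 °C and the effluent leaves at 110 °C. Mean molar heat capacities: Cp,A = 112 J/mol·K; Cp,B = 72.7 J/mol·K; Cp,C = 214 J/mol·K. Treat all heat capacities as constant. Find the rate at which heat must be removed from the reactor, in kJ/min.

Q_out = 119000 kJ/min

Extent of reaction ξ = 0.658 × 33.7 = 22.175 mol/s
Reaction term: ξ·ΔH°_rxn = 22.175 × -81.1 = -1798.4 kJ/s
Sensible, feed 149→25 °C: -771.82 kJ/s
Outlet flows (mol/s): A 11.525, B 11.525, C 22.175
Sensible, products 25→110 °C: 584.3 kJ/s
Q = ΔH = -1985.9 kJ/s = -1985.9 kW
Heat removed = 119150 kJ/min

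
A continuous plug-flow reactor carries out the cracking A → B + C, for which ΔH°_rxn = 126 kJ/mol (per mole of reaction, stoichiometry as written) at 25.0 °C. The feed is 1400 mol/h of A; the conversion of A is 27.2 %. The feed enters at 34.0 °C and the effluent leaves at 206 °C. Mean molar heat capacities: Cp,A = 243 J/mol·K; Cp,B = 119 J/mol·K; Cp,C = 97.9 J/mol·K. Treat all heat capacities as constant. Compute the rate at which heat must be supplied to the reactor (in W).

Q_in = 29100 W

Extent of reaction ξ = 0.272 × 1400 = 380.8 mol/h
Reaction term: ξ·ΔH°_rxn = 380.8 × 126 = 47981 kJ/h
Sensible, feed 34.0→25 °C: -3061.8 kJ/h
Outlet flows (mol/h): A 1019.2, B 380.8, C 380.8
Sensible, products 25→206 °C: 59777 kJ/h
Q = ΔH = 104700 kJ/h = 29.082 kW
Heat supplied = 29082 W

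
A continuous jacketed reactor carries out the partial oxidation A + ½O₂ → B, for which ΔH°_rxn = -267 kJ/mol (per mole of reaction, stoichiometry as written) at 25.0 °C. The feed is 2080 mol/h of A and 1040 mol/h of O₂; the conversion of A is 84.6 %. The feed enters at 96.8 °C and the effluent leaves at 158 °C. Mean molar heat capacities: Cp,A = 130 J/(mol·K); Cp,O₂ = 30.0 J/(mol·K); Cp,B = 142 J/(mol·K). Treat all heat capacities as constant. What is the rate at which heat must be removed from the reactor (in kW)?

Extent of reaction ξ = 0.846 × 2080 = 1759.7 mol/h
Reaction term: ξ·ΔH°_rxn = 1759.7 × -267 = -469830 kJ/h
Sensible, feed 96.8→25 °C: -21655 kJ/h
Outlet flows (mol/h): A 320.32, O₂ 160.16, B 1759.7
Sensible, products 25→158 °C: 39411 kJ/h
Q = ΔH = -452080 kJ/h = -125.58 kW
Heat removed = 125.58 kW

Q_out = 126 kW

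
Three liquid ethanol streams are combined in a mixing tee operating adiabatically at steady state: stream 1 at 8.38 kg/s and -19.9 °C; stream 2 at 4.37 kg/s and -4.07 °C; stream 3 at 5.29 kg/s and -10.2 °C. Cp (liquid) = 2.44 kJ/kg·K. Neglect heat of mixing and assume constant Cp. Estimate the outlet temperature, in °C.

T_out = -13.2 °C

Adiabatic, steady state ⇒ Σ ṁᵢCp,ᵢ(T_out − Tᵢ) = 0
Σ ṁᵢCp,ᵢTᵢ = 8.38×2.44×-19.9 + 4.37×2.44×-4.07 + 5.29×2.44×-10.2 = -581.95
Σ ṁᵢCp,ᵢ = 8.38×2.44 + 4.37×2.44 + 5.29×2.44 = 44.018
T_out = -581.95 / 44.018 = -13.221 °C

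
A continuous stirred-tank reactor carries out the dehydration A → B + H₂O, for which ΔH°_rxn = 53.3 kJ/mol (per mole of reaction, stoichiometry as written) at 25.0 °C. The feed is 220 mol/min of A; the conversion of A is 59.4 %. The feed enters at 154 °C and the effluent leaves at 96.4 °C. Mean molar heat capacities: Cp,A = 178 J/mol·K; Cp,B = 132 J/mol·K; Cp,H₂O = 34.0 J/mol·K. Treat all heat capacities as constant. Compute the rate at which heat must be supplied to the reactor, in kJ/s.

Extent of reaction ξ = 0.594 × 220 = 130.68 mol/min
Reaction term: ξ·ΔH°_rxn = 130.68 × 53.3 = 6965.2 kJ/min
Sensible, feed 154→25 °C: -5051.6 kJ/min
Outlet flows (mol/min): A 89.32, B 130.68, H₂O 130.68
Sensible, products 25→96.4 °C: 2684.1 kJ/min
Q = ΔH = 4597.7 kJ/min = 76.628 kW
Heat supplied = 76.628 kJ/s

Q_in = 76.6 kJ/s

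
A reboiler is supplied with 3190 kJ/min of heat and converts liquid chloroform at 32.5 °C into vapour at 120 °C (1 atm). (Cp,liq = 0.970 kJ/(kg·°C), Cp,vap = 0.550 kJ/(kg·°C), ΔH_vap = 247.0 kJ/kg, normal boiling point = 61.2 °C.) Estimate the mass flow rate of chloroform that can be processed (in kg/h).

ṁ = 623 kg/h

Δh = 0.970×(61.2−32.5) + 247.0 + 0.550×(120−61.2) = 307.18 kJ/kg
Q = 3190 kJ/min = 53.167 kJ/s = 191400 kJ/h
ṁ = Q/Δh = 191400 / 307.18 = 623.09 kg/h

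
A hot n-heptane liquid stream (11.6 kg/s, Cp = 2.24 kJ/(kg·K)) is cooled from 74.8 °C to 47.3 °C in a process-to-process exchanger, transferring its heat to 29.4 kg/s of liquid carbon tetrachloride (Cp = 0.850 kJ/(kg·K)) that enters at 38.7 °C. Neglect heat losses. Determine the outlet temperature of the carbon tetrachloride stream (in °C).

T_c,out = 67.3 °C

Heat released by hot stream: Q = 11.6 × 2.24 × (74.8 − 47.3) = 714.56 kJ/s
Energy balance on cold side (adiabatic exchanger): Q = ṁ_c·Cp_c·(T_c,out − T_c,in)
T_c,out = 38.7 + 714.56/(29.4 × 0.850) = 67.294 °C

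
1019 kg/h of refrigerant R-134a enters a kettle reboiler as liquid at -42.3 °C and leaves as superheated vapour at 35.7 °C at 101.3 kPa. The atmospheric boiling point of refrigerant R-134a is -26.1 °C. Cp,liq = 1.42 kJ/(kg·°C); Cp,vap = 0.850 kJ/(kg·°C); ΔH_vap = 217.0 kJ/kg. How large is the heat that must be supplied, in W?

liquid -42.3→-26.1 °C: 23.004 kJ/kg
vaporisation at -26.1 °C: 217 kJ/kg
vapour -26.1→35.7 °C: 52.53 kJ/kg
Δh = 23.004 + 217 + 52.53 = 292.53 kJ/kg
Q = ṁ·Δh = 1019 kg/h × 292.53 kJ/kg = 298090 kJ/h
|Q| = 82.803 kW = 82803 W

Q = 82800 W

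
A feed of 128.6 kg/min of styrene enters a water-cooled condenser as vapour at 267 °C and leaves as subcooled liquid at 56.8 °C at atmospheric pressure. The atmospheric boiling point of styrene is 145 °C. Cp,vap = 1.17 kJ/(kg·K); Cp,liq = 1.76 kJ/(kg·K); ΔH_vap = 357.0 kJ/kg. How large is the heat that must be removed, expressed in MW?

Q_c = 1.40 MW

vapour 267→145 °C: -142.74 kJ/kg
condensation at 145 °C: -357 kJ/kg
liquid 145→56.8 °C: -155.23 kJ/kg
Δh = -142.74 + -357 + -155.23 = -654.97 kJ/kg
Q = ṁ·Δh = 128.6 kg/min × -654.97 kJ/kg = -84229 kJ/min
|Q| = 1403.8 kW = 1.4038 MW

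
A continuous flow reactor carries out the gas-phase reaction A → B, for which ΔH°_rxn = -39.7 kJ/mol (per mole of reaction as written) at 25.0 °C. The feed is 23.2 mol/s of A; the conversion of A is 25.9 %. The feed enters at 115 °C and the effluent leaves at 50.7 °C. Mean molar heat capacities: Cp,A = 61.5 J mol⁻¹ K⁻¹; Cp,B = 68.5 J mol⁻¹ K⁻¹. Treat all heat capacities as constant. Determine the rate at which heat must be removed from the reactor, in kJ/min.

Q_out = 19800 kJ/min

Extent of reaction ξ = 0.259 × 23.2 = 6.0088 mol/s
Reaction term: ξ·ΔH°_rxn = 6.0088 × -39.7 = -238.55 kJ/s
Sensible, feed 115→25 °C: -128.41 kJ/s
Outlet flows (mol/s): A 17.191, B 6.0088
Sensible, products 25→50.7 °C: 37.75 kJ/s
Q = ΔH = -329.21 kJ/s = -329.21 kW
Heat removed = 19753 kJ/min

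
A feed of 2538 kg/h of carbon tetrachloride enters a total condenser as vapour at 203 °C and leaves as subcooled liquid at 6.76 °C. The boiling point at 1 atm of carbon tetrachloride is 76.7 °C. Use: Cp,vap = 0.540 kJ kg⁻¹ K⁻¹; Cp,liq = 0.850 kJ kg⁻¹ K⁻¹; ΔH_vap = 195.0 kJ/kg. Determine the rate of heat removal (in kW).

vapour 203→76.7 °C: -68.202 kJ/kg
condensation at 76.7 °C: -195 kJ/kg
liquid 76.7→6.76 °C: -59.449 kJ/kg
Δh = -68.202 + -195 + -59.449 = -322.65 kJ/kg
Q = ṁ·Δh = 2538 kg/h × -322.65 kJ/kg = -818890 kJ/h
|Q| = 227.47 kW

Q_c = 227 kW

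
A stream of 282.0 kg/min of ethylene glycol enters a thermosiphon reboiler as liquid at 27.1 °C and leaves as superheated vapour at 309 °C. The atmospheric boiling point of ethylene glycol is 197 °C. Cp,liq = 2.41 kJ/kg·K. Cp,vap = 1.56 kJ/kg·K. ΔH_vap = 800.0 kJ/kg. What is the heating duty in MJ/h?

liquid 27.1→197 °C: 409.46 kJ/kg
vaporisation at 197 °C: 800 kJ/kg
vapour 197→309 °C: 174.72 kJ/kg
Δh = 409.46 + 800 + 174.72 = 1384.2 kJ/kg
Q = ṁ·Δh = 282.0 kg/min × 1384.2 kJ/kg = 390340 kJ/min
|Q| = 6505.6 kW = 23420 MJ/h

Q = 23400 MJ/h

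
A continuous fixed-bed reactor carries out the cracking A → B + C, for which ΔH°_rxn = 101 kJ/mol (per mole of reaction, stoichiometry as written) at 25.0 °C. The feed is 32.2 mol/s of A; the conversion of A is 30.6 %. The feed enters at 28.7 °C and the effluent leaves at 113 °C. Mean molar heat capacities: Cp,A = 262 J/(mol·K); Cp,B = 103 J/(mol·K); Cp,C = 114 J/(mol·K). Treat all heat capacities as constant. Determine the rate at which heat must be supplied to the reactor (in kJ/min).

Q_in = 100000 kJ/min

Extent of reaction ξ = 0.306 × 32.2 = 9.8532 mol/s
Reaction term: ξ·ΔH°_rxn = 9.8532 × 101 = 995.17 kJ/s
Sensible, feed 28.7→25 °C: -31.215 kJ/s
Outlet flows (mol/s): A 22.347, B 9.8532, C 9.8532
Sensible, products 25→113 °C: 703.38 kJ/s
Q = ΔH = 1667.3 kJ/s = 1667.3 kW
Heat supplied = 100040 kJ/min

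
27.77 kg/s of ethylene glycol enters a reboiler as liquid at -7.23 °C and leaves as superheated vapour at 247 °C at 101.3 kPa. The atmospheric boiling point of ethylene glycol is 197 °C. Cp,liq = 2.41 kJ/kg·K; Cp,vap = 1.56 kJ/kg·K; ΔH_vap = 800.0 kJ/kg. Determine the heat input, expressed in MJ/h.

liquid -7.23→197 °C: 492.19 kJ/kg
vaporisation at 197 °C: 800 kJ/kg
vapour 197→247 °C: 78 kJ/kg
Δh = 492.19 + 800 + 78 = 1370.2 kJ/kg
Q = ṁ·Δh = 27.77 kg/s × 1370.2 kJ/kg = 38050 kJ/s
|Q| = 38050 kW = 136980 MJ/h

Q = 137000 MJ/h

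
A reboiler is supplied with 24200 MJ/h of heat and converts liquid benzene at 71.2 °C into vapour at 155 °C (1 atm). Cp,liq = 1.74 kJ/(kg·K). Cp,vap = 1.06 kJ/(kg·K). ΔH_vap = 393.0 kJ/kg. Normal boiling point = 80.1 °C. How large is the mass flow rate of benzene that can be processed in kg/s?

ṁ = 13.8 kg/s

Δh = 1.74×(80.1−71.2) + 393.0 + 1.06×(155−80.1) = 487.88 kJ/kg
Q = 24200 MJ/h = 6722.2 kJ/s = 6722.2 kJ/s
ṁ = Q/Δh = 6722.2 / 487.88 = 13.778 kg/s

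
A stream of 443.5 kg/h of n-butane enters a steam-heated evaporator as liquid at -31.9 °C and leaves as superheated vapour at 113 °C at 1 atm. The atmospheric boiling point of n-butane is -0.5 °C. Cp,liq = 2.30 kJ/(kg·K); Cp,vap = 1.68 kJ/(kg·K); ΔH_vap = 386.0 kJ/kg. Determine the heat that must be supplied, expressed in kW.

Q = 79.9 kW

liquid -31.9→-0.5 °C: 72.22 kJ/kg
vaporisation at -0.5 °C: 386 kJ/kg
vapour -0.5→113 °C: 190.68 kJ/kg
Δh = 72.22 + 386 + 190.68 = 648.9 kJ/kg
Q = ṁ·Δh = 443.5 kg/h × 648.9 kJ/kg = 287790 kJ/h
|Q| = 79.941 kW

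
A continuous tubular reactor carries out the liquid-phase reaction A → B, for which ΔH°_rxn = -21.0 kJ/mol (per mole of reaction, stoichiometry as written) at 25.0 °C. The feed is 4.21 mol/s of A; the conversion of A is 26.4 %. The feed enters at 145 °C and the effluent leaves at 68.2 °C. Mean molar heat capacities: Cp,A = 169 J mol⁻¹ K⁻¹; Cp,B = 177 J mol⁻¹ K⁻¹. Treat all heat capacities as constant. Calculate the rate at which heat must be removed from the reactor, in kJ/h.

Extent of reaction ξ = 0.264 × 4.21 = 1.1114 mol/s
Reaction term: ξ·ΔH°_rxn = 1.1114 × -21.0 = -23.34 kJ/s
Sensible, feed 145→25 °C: -85.379 kJ/s
Outlet flows (mol/s): A 3.0986, B 1.1114
Sensible, products 25→68.2 °C: 31.12 kJ/s
Q = ΔH = -77.599 kJ/s = -77.599 kW
Heat removed = 279350 kJ/h

Q_out = 279000 kJ/h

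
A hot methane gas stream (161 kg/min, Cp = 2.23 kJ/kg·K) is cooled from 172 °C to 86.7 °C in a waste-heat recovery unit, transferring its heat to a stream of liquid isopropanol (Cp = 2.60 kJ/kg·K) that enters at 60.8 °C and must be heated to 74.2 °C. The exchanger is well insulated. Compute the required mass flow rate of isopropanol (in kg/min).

Heat released by hot stream: Q = 161 × 2.23 × (172 − 86.7) = 30625 kJ/min
Energy balance on cold side (adiabatic exchanger): Q = ṁ_c·Cp_c·(T_c,out − T_c,in)
ṁ_c = 30625 / [2.60 × (74.2 − 60.8)] = 879.03 kg/min

ṁ_c = 879 kg/min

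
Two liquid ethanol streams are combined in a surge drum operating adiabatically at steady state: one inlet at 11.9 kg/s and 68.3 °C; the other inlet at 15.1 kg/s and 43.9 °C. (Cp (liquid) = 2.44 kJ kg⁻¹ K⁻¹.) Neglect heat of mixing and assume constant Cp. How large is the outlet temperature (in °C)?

Adiabatic, steady state ⇒ Σ ṁᵢCp,ᵢ(T_out − Tᵢ) = 0
T_out = Σ ṁᵢCp,ᵢTᵢ / Σ ṁᵢCp,ᵢ
      = 3600.6 / 65.88 = 54.654 °C

T_out = 54.7 °C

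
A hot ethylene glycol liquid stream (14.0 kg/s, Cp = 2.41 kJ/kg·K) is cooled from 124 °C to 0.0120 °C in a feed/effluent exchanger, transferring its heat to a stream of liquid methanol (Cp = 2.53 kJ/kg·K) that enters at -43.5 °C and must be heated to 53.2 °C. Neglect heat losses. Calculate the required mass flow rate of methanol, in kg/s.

Heat released by hot stream: Q = 14.0 × 2.41 × (124 − 0.0120) = 4183.4 kJ/s
Energy balance on cold side (adiabatic exchanger): Q = ṁ_c·Cp_c·(T_c,out − T_c,in)
ṁ_c = 4183.4 / [2.53 × (53.2 − -43.5)] = 17.099 kg/s

ṁ_c = 17.1 kg/s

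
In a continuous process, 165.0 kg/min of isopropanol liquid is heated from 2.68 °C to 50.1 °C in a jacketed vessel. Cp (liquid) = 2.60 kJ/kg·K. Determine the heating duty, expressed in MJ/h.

Q = ṁ·Cp·ΔT = 165.0 × 2.60 × (50.1 − 2.68) = 20343 kJ/min
Converting: 20343 / 60 s = 339.05 kW
Heating duty = 1220.6 MJ/h

Q = 1220 MJ/h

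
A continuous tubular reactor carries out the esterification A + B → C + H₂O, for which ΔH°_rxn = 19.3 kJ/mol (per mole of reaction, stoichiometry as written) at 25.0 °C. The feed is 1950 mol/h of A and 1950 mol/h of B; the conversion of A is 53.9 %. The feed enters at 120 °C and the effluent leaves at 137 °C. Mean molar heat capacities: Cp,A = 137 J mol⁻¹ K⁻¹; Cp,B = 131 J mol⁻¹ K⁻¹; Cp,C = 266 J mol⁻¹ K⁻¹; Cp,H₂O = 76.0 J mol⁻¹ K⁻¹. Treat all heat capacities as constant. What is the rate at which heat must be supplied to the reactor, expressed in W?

Q_in = 10500 W

Extent of reaction ξ = 0.539 × 1950 = 1051 mol/h
Reaction term: ξ·ΔH°_rxn = 1051 × 19.3 = 20285 kJ/h
Sensible, feed 120→25 °C: -49647 kJ/h
Outlet flows (mol/h): A 898.95, B 898.95, C 1051, H₂O 1051
Sensible, products 25→137 °C: 67242 kJ/h
Q = ΔH = 37881 kJ/h = 10.522 kW
Heat supplied = 10522 W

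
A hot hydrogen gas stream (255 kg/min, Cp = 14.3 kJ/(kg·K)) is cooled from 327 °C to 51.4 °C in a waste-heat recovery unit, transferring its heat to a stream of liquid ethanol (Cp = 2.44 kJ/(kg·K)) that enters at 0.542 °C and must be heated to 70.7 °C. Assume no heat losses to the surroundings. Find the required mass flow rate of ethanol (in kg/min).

ṁ_c = 5870 kg/min

Heat released by hot stream: Q = 255 × 14.3 × (327 − 51.4) = 1.005e+06 kJ/min
Energy balance on cold side (adiabatic exchanger): Q = ṁ_c·Cp_c·(T_c,out − T_c,in)
ṁ_c = 1.005e+06 / [2.44 × (70.7 − 0.542)] = 5870.7 kg/min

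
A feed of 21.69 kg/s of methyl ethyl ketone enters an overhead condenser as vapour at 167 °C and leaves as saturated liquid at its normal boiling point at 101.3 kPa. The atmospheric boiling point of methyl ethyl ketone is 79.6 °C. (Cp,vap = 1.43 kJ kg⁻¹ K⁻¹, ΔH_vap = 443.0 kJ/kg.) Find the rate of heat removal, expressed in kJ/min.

Q_c = 739000 kJ/min

vapour 167→79.6 °C: -124.98 kJ/kg
condensation at 79.6 °C: -443 kJ/kg
Δh = -124.98 + -443 = -567.98 kJ/kg
Q = ṁ·Δh = 21.69 kg/s × -567.98 kJ/kg = -12320 kJ/s
|Q| = 12320 kW = 739170 kJ/min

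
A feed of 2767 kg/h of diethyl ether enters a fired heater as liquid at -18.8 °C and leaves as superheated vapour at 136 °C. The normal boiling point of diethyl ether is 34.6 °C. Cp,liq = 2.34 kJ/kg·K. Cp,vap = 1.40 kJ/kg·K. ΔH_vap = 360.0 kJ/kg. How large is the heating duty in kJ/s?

Q = 482 kJ/s

liquid -18.8→34.6 °C: 124.96 kJ/kg
vaporisation at 34.6 °C: 360 kJ/kg
vapour 34.6→136 °C: 141.96 kJ/kg
Δh = 124.96 + 360 + 141.96 = 626.92 kJ/kg
Q = ṁ·Δh = 2767 kg/h × 626.92 kJ/kg = 1.7347e+06 kJ/h
|Q| = 481.85 kW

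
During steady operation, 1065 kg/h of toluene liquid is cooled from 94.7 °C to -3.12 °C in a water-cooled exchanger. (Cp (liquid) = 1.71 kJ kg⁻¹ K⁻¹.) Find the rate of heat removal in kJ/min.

Q_c = 2970 kJ/min

Q = ṁ·Cp·ΔT = 1065 × 1.71 × (-3.12 − 94.7) = -178140 kJ/h
Converting: 178140 / 3600 s = 49.485 kW
Cooling duty = 2969.1 kJ/min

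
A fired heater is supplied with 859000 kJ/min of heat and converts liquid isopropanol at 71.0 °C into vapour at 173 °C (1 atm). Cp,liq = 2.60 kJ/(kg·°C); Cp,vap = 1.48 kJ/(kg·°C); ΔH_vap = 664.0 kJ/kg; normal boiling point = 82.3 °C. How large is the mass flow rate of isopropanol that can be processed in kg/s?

Δh = 2.60×(82.3−71.0) + 664.0 + 1.48×(173−82.3) = 827.62 kJ/kg
Q = 859000 kJ/min = 14317 kJ/s = 14317 kJ/s
ṁ = Q/Δh = 14317 / 827.62 = 17.299 kg/s

ṁ = 17.3 kg/s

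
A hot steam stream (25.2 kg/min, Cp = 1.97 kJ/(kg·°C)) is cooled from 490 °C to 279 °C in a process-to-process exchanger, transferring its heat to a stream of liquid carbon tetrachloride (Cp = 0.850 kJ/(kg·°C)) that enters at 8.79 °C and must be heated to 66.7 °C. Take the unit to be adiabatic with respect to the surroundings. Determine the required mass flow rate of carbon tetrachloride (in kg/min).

ṁ_c = 213 kg/min

Heat released by hot stream: Q = 25.2 × 1.97 × (490 − 279) = 10475 kJ/min
Energy balance on cold side (adiabatic exchanger): Q = ṁ_c·Cp_c·(T_c,out − T_c,in)
ṁ_c = 10475 / [0.850 × (66.7 − 8.79)] = 212.8 kg/min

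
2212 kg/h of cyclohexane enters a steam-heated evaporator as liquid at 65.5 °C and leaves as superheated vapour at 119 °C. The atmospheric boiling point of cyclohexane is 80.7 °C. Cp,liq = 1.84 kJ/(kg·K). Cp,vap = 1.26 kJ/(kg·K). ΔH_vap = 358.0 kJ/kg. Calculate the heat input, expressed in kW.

liquid 65.5→80.7 °C: 27.968 kJ/kg
vaporisation at 80.7 °C: 358 kJ/kg
vapour 80.7→119 °C: 48.258 kJ/kg
Δh = 27.968 + 358 + 48.258 = 434.23 kJ/kg
Q = ṁ·Δh = 2212 kg/h × 434.23 kJ/kg = 960510 kJ/h
|Q| = 266.81 kW

Q = 267 kW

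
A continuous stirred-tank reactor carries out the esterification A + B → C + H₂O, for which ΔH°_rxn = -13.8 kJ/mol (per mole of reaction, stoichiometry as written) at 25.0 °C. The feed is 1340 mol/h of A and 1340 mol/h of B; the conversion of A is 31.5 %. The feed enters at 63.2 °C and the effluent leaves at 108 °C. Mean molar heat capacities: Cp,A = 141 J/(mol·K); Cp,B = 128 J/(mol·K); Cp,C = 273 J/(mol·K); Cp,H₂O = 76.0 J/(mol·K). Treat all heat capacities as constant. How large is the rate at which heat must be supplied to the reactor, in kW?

Q_in = 3.65 kW

Extent of reaction ξ = 0.315 × 1340 = 422.1 mol/h
Reaction term: ξ·ΔH°_rxn = 422.1 × -13.8 = -5825 kJ/h
Sensible, feed 63.2→25 °C: -13770 kJ/h
Outlet flows (mol/h): A 917.9, B 917.9, C 422.1, H₂O 422.1
Sensible, products 25→108 °C: 32721 kJ/h
Q = ΔH = 13126 kJ/h = 3.6462 kW
Heat supplied = 3.6462 kW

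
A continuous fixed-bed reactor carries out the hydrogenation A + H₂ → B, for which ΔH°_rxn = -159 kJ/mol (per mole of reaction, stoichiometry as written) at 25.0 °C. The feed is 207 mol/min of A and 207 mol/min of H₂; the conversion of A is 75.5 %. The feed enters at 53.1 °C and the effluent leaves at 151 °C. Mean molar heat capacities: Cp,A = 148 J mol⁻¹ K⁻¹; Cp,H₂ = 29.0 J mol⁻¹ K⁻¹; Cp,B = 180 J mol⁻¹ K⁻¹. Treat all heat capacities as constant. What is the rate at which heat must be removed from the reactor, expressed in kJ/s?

Extent of reaction ξ = 0.755 × 207 = 156.28 mol/min
Reaction term: ξ·ΔH°_rxn = 156.28 × -159 = -24849 kJ/min
Sensible, feed 53.1→25 °C: -1029.6 kJ/min
Outlet flows (mol/min): A 50.715, H₂ 50.715, B 156.28
Sensible, products 25→151 °C: 4675.6 kJ/min
Q = ΔH = -21203 kJ/min = -353.39 kW
Heat removed = 353.39 kJ/s

Q_out = 353 kJ/s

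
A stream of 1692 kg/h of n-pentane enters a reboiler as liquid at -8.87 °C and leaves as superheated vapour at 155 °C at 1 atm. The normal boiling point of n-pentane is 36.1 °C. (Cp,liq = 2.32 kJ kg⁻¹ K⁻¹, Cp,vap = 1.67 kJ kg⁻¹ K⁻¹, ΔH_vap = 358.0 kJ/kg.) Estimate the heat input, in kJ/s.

liquid -8.87→36.1 °C: 104.33 kJ/kg
vaporisation at 36.1 °C: 358 kJ/kg
vapour 36.1→155 °C: 198.56 kJ/kg
Δh = 104.33 + 358 + 198.56 = 660.89 kJ/kg
Q = ṁ·Δh = 1692 kg/h × 660.89 kJ/kg = 1.1182e+06 kJ/h
|Q| = 310.62 kW

Q = 311 kJ/s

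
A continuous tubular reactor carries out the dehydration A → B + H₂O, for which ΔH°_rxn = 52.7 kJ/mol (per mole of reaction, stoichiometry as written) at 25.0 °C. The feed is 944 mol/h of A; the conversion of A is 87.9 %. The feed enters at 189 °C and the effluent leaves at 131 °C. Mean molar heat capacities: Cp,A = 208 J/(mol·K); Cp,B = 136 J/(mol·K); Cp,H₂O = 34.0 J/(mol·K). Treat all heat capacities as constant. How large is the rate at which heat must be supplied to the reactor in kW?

Extent of reaction ξ = 0.879 × 944 = 829.78 mol/h
Reaction term: ξ·ΔH°_rxn = 829.78 × 52.7 = 43729 kJ/h
Sensible, feed 189→25 °C: -32202 kJ/h
Outlet flows (mol/h): A 114.22, B 829.78, H₂O 829.78
Sensible, products 25→131 °C: 17471 kJ/h
Q = ΔH = 28998 kJ/h = 8.0551 kW
Heat supplied = 8.0551 kW

Q_in = 8.06 kW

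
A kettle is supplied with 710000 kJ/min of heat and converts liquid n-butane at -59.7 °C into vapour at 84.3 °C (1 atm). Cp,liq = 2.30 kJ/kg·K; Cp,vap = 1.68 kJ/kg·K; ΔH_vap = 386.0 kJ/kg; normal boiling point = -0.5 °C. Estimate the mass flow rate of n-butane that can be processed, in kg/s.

ṁ = 17.8 kg/s

Δh = 2.30×(-0.5−-59.7) + 386.0 + 1.68×(84.3−-0.5) = 664.62 kJ/kg
Q = 710000 kJ/min = 11833 kJ/s = 11833 kJ/s
ṁ = Q/Δh = 11833 / 664.62 = 17.805 kg/s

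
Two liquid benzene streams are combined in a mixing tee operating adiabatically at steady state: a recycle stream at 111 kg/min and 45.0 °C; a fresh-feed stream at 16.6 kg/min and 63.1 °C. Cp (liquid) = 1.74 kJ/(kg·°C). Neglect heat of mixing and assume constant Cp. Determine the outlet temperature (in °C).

T_out = 47.4 °C

No heat crosses the boundary, so H_out = H_in.
T_out = Σ ṁᵢCp,ᵢTᵢ / Σ ṁᵢCp,ᵢ
      = 10514 / 222.02 = 47.355 °C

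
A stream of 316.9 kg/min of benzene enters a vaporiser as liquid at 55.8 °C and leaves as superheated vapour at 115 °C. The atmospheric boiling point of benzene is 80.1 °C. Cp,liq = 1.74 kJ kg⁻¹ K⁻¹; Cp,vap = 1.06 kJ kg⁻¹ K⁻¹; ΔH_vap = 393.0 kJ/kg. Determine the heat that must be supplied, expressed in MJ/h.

Q = 8980 MJ/h

liquid 55.8→80.1 °C: 42.282 kJ/kg
vaporisation at 80.1 °C: 393 kJ/kg
vapour 80.1→115 °C: 36.994 kJ/kg
Δh = 42.282 + 393 + 36.994 = 472.28 kJ/kg
Q = ṁ·Δh = 316.9 kg/min × 472.28 kJ/kg = 149660 kJ/min
|Q| = 2494.4 kW = 8979.9 MJ/h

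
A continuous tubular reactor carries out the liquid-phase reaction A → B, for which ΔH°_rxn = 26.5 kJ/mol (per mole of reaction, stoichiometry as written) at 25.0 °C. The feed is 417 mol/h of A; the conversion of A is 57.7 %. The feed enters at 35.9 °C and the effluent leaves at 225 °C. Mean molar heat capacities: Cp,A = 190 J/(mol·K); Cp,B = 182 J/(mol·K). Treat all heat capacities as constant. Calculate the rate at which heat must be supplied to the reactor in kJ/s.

Q_in = 5.83 kJ/s

Extent of reaction ξ = 0.577 × 417 = 240.61 mol/h
Reaction term: ξ·ΔH°_rxn = 240.61 × 26.5 = 6376.1 kJ/h
Sensible, feed 35.9→25 °C: -863.61 kJ/h
Outlet flows (mol/h): A 176.39, B 240.61
Sensible, products 25→225 °C: 15461 kJ/h
Q = ΔH = 20974 kJ/h = 5.826 kW
Heat supplied = 5.826 kJ/s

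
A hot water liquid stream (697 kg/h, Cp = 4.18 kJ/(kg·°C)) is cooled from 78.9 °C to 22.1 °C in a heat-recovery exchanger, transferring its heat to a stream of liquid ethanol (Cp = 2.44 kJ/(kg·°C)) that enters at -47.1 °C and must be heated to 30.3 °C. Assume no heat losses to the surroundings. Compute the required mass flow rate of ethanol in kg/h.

ṁ_c = 876 kg/h

Heat released by hot stream: Q = 697 × 4.18 × (78.9 − 22.1) = 165480 kJ/h
Energy balance on cold side (adiabatic exchanger): Q = ṁ_c·Cp_c·(T_c,out − T_c,in)
ṁ_c = 165480 / [2.44 × (30.3 − -47.1)] = 876.25 kg/h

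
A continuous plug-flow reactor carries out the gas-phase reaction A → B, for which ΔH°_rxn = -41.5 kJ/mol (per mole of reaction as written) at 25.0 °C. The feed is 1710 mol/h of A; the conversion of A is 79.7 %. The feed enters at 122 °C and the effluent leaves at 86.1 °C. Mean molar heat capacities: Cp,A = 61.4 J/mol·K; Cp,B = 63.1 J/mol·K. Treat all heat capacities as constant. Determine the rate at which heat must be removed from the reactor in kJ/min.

Extent of reaction ξ = 0.797 × 1710 = 1362.9 mol/h
Reaction term: ξ·ΔH°_rxn = 1362.9 × -41.5 = -56559 kJ/h
Sensible, feed 122→25 °C: -10184 kJ/h
Outlet flows (mol/h): A 347.13, B 1362.9
Sensible, products 25→86.1 °C: 6556.7 kJ/h
Q = ΔH = -60187 kJ/h = -16.719 kW
Heat removed = 1003.1 kJ/min

Q_out = 1000 kJ/min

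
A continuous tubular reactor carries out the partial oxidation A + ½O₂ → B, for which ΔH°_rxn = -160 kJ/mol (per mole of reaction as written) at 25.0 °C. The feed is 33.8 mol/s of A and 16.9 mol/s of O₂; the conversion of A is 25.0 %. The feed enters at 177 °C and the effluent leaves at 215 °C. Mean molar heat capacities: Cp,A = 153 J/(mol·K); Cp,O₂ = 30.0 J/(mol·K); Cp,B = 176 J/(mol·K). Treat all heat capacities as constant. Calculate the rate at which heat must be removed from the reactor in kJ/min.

Extent of reaction ξ = 0.250 × 33.8 = 8.45 mol/s
Reaction term: ξ·ΔH°_rxn = 8.45 × -160 = -1352 kJ/s
Sensible, feed 177→25 °C: -863.12 kJ/s
Outlet flows (mol/s): A 25.35, O₂ 12.675, B 8.45
Sensible, products 25→215 °C: 1091.7 kJ/s
Q = ΔH = -1123.4 kJ/s = -1123.4 kW
Heat removed = 67403 kJ/min

Q_out = 67400 kJ/min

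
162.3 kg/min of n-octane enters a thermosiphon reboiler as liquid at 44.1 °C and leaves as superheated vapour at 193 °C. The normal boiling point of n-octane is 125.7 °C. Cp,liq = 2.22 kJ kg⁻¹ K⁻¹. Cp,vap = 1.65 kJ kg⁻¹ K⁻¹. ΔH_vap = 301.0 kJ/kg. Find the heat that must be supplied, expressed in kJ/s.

liquid 44.1→125.7 °C: 181.15 kJ/kg
vaporisation at 125.7 °C: 301 kJ/kg
vapour 125.7→193 °C: 111.04 kJ/kg
Δh = 181.15 + 301 + 111.04 = 593.2 kJ/kg
Q = ṁ·Δh = 162.3 kg/min × 593.2 kJ/kg = 96276 kJ/min
|Q| = 1604.6 kW

Q = 1600 kJ/s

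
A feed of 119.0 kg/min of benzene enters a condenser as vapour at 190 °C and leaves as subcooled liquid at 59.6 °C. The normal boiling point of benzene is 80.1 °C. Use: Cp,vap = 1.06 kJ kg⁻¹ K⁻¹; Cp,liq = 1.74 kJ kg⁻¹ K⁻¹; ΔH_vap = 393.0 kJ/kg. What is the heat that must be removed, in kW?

vapour 190→80.1 °C: -116.49 kJ/kg
condensation at 80.1 °C: -393 kJ/kg
liquid 80.1→59.6 °C: -35.67 kJ/kg
Δh = -116.49 + -393 + -35.67 = -545.16 kJ/kg
Q = ṁ·Δh = 119.0 kg/min × -545.16 kJ/kg = -64875 kJ/min
|Q| = 1081.2 kW

Q_c = 1080 kW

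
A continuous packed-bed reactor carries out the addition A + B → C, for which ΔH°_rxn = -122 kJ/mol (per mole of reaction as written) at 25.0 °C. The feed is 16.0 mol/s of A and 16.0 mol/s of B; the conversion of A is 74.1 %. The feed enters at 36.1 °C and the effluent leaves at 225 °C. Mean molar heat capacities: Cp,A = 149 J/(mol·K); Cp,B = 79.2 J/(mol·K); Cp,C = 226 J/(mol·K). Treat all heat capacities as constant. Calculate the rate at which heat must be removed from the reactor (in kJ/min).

Q_out = 45700 kJ/min

Extent of reaction ξ = 0.741 × 16.0 = 11.856 mol/s
Reaction term: ξ·ΔH°_rxn = 11.856 × -122 = -1446.4 kJ/s
Sensible, feed 36.1→25 °C: -40.528 kJ/s
Outlet flows (mol/s): A 4.144, B 4.144, C 11.856
Sensible, products 25→225 °C: 725.02 kJ/s
Q = ΔH = -761.94 kJ/s = -761.94 kW
Heat removed = 45716 kJ/min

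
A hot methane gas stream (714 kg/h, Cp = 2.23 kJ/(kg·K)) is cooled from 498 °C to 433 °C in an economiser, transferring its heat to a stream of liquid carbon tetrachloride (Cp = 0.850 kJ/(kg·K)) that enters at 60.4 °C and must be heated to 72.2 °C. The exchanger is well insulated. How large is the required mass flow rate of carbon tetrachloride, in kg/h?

Heat released by hot stream: Q = 714 × 2.23 × (498 − 433) = 103490 kJ/h
Energy balance on cold side (adiabatic exchanger): Q = ṁ_c·Cp_c·(T_c,out − T_c,in)
ṁ_c = 103490 / [0.850 × (72.2 − 60.4)] = 10318 kg/h

ṁ_c = 10300 kg/h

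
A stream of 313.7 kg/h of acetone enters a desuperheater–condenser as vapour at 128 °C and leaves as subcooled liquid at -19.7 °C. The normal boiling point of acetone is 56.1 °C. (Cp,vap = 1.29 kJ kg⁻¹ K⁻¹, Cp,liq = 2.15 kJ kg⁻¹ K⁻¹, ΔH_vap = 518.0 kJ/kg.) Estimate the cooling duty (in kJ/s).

Q_c = 67.4 kJ/s

vapour 128→56.1 °C: -92.751 kJ/kg
condensation at 56.1 °C: -518 kJ/kg
liquid 56.1→-19.7 °C: -162.97 kJ/kg
Δh = -92.751 + -518 + -162.97 = -773.72 kJ/kg
Q = ṁ·Δh = 313.7 kg/h × -773.72 kJ/kg = -242720 kJ/h
|Q| = 67.421 kW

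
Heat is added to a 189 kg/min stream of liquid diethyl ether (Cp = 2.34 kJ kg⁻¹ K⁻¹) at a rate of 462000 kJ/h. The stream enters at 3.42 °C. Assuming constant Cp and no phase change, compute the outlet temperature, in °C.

Q = 462000 kJ/h = 7700 kJ/min
ΔT = Q/(ṁ·Cp) = 7700/(189×2.34) = 17.411 K
T_out = 3.42 + 17.411 = 20.831 °C

T_out = 20.8 °C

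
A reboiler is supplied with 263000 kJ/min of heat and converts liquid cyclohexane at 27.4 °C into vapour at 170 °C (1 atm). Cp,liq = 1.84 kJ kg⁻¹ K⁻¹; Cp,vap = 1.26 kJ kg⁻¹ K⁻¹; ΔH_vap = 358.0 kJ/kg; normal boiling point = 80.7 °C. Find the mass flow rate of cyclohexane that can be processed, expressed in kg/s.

Δh = 1.84×(80.7−27.4) + 358.0 + 1.26×(170−80.7) = 568.59 kJ/kg
Q = 263000 kJ/min = 4383.3 kJ/s = 4383.3 kJ/s
ṁ = Q/Δh = 4383.3 / 568.59 = 7.7091 kg/s

ṁ = 7.71 kg/s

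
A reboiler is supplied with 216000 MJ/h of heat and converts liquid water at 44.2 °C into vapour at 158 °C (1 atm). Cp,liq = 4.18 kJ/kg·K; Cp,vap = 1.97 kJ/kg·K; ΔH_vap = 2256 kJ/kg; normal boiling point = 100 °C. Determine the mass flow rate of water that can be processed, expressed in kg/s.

Δh = 4.18×(100−44.2) + 2256 + 1.97×(158−100) = 2603.5 kJ/kg
Q = 216000 MJ/h = 60000 kJ/s = 60000 kJ/s
ṁ = Q/Δh = 60000 / 2603.5 = 23.046 kg/s

ṁ = 23.0 kg/s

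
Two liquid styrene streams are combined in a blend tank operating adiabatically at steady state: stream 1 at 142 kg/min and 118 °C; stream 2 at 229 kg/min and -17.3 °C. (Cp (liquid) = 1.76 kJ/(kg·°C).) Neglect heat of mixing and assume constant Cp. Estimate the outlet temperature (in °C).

Energy balance with Q = 0: Σ ṁᵢCp,ᵢ(T_out − Tᵢ) = 0
Σ ṁᵢCp,ᵢTᵢ = 142×1.76×118 + 229×1.76×-17.3 = 22518
Σ ṁᵢCp,ᵢ = 142×1.76 + 229×1.76 = 652.96
T_out = 22518 / 652.96 = 34.486 °C

T_out = 34.5 °C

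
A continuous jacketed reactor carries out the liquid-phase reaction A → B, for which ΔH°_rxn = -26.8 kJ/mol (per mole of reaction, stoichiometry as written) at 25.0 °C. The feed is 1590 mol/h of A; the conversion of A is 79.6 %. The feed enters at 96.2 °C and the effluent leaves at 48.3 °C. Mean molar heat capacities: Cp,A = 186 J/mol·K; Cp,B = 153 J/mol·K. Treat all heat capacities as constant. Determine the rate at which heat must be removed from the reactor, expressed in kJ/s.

Extent of reaction ξ = 0.796 × 1590 = 1265.6 mol/h
Reaction term: ξ·ΔH°_rxn = 1265.6 × -26.8 = -33919 kJ/h
Sensible, feed 96.2→25 °C: -21057 kJ/h
Outlet flows (mol/h): A 324.36, B 1265.6
Sensible, products 25→48.3 °C: 5917.6 kJ/h
Q = ΔH = -49058 kJ/h = -13.627 kW
Heat removed = 13.627 kJ/s

Q_out = 13.6 kJ/s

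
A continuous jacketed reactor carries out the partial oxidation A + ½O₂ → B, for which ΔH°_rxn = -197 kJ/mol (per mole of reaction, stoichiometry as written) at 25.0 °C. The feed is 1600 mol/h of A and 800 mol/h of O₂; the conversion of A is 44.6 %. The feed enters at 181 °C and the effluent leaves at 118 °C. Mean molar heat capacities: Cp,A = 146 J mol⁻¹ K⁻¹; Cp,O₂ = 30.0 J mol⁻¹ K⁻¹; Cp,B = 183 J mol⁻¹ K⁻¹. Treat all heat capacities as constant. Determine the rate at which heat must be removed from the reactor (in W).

Q_out = 43200 W

Extent of reaction ξ = 0.446 × 1600 = 713.6 mol/h
Reaction term: ξ·ΔH°_rxn = 713.6 × -197 = -140580 kJ/h
Sensible, feed 181→25 °C: -40186 kJ/h
Outlet flows (mol/h): A 886.4, O₂ 443.2, B 713.6
Sensible, products 25→118 °C: 25417 kJ/h
Q = ΔH = -155350 kJ/h = -43.152 kW
Heat removed = 43152 W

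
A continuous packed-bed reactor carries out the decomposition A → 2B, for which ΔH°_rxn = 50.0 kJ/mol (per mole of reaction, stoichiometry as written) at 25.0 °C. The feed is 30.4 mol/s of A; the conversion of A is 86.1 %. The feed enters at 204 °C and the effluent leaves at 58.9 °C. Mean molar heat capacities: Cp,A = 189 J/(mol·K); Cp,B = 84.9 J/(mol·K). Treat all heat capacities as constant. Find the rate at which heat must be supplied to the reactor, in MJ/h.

Extent of reaction ξ = 0.861 × 30.4 = 26.174 mol/s
Reaction term: ξ·ΔH°_rxn = 26.174 × 50.0 = 1308.7 kJ/s
Sensible, feed 204→25 °C: -1028.5 kJ/s
Outlet flows (mol/s): A 4.2256, B 52.349
Sensible, products 25→58.9 °C: 177.74 kJ/s
Q = ΔH = 458 kJ/s = 458 kW
Heat supplied = 1648.8 MJ/h

Q_in = 1650 MJ/h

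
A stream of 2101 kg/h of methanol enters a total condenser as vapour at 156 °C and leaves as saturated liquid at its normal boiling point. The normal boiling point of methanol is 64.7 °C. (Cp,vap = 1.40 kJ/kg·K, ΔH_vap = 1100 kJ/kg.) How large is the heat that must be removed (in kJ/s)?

vapour 156→64.7 °C: -127.82 kJ/kg
condensation at 64.7 °C: -1100 kJ/kg
Δh = -127.82 + -1100 = -1227.8 kJ/kg
Q = ṁ·Δh = 2101 kg/h × -1227.8 kJ/kg = -2.5796e+06 kJ/h
|Q| = 716.57 kW

Q_c = 717 kJ/s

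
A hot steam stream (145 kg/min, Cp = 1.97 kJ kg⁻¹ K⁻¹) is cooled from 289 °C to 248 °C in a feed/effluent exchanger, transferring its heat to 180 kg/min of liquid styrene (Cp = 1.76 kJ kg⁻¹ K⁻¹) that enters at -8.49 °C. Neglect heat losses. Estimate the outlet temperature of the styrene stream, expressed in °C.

Heat released by hot stream: Q = 145 × 1.97 × (289 − 248) = 11712 kJ/min
Energy balance on cold side (adiabatic exchanger): Q = ṁ_c·Cp_c·(T_c,out − T_c,in)
T_c,out = -8.49 + 11712/(180 × 1.76) = 28.479 °C

T_c,out = 28.5 °C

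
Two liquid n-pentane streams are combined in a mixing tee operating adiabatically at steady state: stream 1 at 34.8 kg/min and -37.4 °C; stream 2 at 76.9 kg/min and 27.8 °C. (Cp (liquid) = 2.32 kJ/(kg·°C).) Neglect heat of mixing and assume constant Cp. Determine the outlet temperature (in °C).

T_out = 7.49 °C

Energy balance with Q = 0: Σ ṁᵢCp,ᵢ(T_out − Tᵢ) = 0
Σ ṁᵢCp,ᵢTᵢ = 34.8×2.32×-37.4 + 76.9×2.32×27.8 = 1940.2
Σ ṁᵢCp,ᵢ = 34.8×2.32 + 76.9×2.32 = 259.14
T_out = 1940.2 / 259.14 = 7.487 °C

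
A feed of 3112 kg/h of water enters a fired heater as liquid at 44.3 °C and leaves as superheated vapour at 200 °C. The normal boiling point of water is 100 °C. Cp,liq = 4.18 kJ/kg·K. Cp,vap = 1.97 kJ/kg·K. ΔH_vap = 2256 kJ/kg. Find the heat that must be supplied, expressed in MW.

liquid 44.3→100 °C: 232.83 kJ/kg
vaporisation at 100 °C: 2256 kJ/kg
vapour 100→200 °C: 197 kJ/kg
Δh = 232.83 + 2256 + 197 = 2685.8 kJ/kg
Q = ṁ·Δh = 3112 kg/h × 2685.8 kJ/kg = 8.3583e+06 kJ/h
|Q| = 2321.7 kW = 2.3217 MW

Q = 2.32 MW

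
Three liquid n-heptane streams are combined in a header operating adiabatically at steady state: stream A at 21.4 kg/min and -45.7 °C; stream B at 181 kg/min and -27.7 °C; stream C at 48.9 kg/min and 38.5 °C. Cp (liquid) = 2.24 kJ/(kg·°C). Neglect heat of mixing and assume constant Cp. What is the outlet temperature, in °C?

Energy balance with Q = 0: Σ ṁᵢCp,ᵢ(T_out − Tᵢ) = 0
T_out = Σ ṁᵢCp,ᵢTᵢ / Σ ṁᵢCp,ᵢ
      = -9204.2 / 562.91 = -16.351 °C

T_out = -16.4 °C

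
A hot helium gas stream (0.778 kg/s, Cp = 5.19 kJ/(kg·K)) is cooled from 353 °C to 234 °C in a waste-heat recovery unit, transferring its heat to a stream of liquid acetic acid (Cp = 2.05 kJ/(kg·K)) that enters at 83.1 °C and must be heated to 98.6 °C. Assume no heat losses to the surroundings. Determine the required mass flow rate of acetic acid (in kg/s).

Heat released by hot stream: Q = 0.778 × 5.19 × (353 − 234) = 480.5 kJ/s
Energy balance on cold side (adiabatic exchanger): Q = ṁ_c·Cp_c·(T_c,out − T_c,in)
ṁ_c = 480.5 / [2.05 × (98.6 − 83.1)] = 15.122 kg/s

ṁ_c = 15.1 kg/s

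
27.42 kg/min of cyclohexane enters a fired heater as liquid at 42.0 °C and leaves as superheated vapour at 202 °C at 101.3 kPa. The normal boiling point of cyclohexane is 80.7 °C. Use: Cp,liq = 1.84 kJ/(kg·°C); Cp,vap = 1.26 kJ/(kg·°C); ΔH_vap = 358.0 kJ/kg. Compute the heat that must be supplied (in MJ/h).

Q = 958 MJ/h

liquid 42.0→80.7 °C: 71.208 kJ/kg
vaporisation at 80.7 °C: 358 kJ/kg
vapour 80.7→202 °C: 152.84 kJ/kg
Δh = 71.208 + 358 + 152.84 = 582.05 kJ/kg
Q = ṁ·Δh = 27.42 kg/min × 582.05 kJ/kg = 15960 kJ/min
|Q| = 266 kW = 957.58 MJ/h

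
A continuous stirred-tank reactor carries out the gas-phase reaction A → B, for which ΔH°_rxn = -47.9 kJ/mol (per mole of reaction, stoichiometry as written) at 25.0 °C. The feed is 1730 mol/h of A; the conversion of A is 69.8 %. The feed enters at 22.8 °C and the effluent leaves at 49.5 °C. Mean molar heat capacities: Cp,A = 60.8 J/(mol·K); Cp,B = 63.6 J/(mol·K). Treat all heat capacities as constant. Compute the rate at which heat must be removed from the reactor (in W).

Extent of reaction ξ = 0.698 × 1730 = 1207.5 mol/h
Reaction term: ξ·ΔH°_rxn = 1207.5 × -47.9 = -57841 kJ/h
Sensible, feed 22.8→25 °C: 231.4 kJ/h
Outlet flows (mol/h): A 522.46, B 1207.5
Sensible, products 25→49.5 °C: 2659.8 kJ/h
Q = ΔH = -54950 kJ/h = -15.264 kW
Heat removed = 15264 W

Q_out = 15300 W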